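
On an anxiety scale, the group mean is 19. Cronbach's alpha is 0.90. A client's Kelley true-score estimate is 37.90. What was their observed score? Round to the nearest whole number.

T̂ = ρX + (1 − ρ)μ  ⇒  X = (T̂ − (1 − ρ)μ) / ρ
X = (37.90 − 0.10 × 19) / 0.90 = (37.90 − 1.90) / 0.90 = 36.00 / 0.90 = 40.00

40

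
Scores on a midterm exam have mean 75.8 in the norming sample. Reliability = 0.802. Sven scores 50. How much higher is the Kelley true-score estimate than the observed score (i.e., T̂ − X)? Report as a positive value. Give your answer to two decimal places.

5.11

T̂ = 0.802(50) + 0.198(75.8) = 40.100 + 15.0084 = 55.1084 → 55.108
T̂ − X = 55.108 − 50 = 5.108 → 5.11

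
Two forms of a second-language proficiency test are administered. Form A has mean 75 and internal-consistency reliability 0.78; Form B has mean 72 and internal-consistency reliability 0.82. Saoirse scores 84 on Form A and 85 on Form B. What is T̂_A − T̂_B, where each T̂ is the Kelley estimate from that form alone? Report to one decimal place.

T̂_A = 0.78(84) + 0.22(75) = 82.020
T̂_B = 0.82(85) + 0.18(72) = 82.660
T̂_A − T̂_B = -0.640

-0.6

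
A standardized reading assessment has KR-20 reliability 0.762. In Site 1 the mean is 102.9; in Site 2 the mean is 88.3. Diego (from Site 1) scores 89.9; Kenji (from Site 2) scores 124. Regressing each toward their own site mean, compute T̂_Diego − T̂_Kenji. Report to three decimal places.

T̂_Diego = 0.762(89.9) + 0.238(102.9) = 92.99400
T̂_Kenji = 0.762(124) + 0.238(88.3) = 115.50340
Difference = 92.99400 − 115.50340 = -22.50940

-22.509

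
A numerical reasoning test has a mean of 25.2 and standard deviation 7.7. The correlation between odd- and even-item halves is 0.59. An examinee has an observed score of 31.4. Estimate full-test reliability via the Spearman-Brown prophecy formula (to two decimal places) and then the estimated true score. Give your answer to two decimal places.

Spearman-Brown: ρ = 2r/(1 + r) = 2(0.59)/(1 + 0.59) = 1.180/1.59 = 0.7421 → 0.74
T̂ = ρX + (1 − ρ)μ
  = 0.74 × 31.4 + 0.26 × 25.2
  = 23.236 + 6.552
  = 29.788
  ≈ 29.79

29.79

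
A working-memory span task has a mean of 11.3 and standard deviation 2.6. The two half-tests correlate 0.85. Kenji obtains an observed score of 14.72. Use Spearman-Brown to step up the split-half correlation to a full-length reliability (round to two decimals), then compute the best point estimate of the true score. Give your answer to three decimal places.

Spearman-Brown: ρ = 2r/(1 + r) = 2(0.85)/(1 + 0.85) = 1.700/1.85 = 0.9189 → 0.92
T̂ = ρX + (1 − ρ)μ
  = 0.92 × 14.72 + 0.08 × 11.3
  = 13.5424 + 0.904
  = 14.4464
  ≈ 14.446

14.446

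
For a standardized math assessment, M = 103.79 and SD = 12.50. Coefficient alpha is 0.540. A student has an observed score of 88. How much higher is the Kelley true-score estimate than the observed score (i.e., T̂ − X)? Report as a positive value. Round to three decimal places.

T̂ = ρX + (1 − ρ)μ
  = 0.540 × 88 + 0.460 × 103.79
  = 47.520 + 47.74340
  = 95.26340
  ≈ 95.2634
T̂ − X = 95.2634 − 88 = 7.2634 → 7.263

7.263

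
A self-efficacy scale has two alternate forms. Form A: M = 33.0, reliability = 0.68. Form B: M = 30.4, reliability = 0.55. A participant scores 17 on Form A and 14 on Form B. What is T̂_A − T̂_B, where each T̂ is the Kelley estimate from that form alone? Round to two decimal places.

0.74

T̂_A = 0.68(17) + 0.32(33.0) = 22.1200
T̂_B = 0.55(14) + 0.45(30.4) = 21.3800
T̂_A − T̂_B = 0.7400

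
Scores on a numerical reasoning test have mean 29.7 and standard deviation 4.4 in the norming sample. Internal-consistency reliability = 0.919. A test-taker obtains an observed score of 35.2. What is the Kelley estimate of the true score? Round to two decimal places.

34.75

Regress the observed score toward the mean by the unreliability: T̂ = 0.919·35.2 + 0.081·29.7 = 32.3488 + 2.4057 = 34.755.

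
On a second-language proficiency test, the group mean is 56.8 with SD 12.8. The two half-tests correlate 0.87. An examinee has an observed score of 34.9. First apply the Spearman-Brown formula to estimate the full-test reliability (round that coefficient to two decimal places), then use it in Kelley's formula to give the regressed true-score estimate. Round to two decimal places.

Spearman-Brown: ρ = 2r/(1 + r) = 2(0.87)/(1 + 0.87) = 1.740/1.87 = 0.9305 → 0.93
T̂ = ρX + (1 − ρ)μ
  = 0.93 × 34.9 + 0.07 × 56.8
  = 32.457 + 3.976
  = 36.433
  ≈ 36.43

36.43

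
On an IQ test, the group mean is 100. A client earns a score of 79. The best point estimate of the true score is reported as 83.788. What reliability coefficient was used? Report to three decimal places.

0.772

T̂ = ρX + (1 − ρ)μ  ⇒  T̂ − μ = ρ(X − μ)
ρ = (T̂ − μ)/(X − μ) = (83.788 − 100) / (79 − 100) = -16.212 / -21.0 = 0.77200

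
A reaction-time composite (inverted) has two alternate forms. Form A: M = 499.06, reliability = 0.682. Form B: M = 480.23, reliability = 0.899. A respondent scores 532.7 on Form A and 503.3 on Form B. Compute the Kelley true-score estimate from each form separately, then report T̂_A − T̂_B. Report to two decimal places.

T̂_A = 0.682(532.7) + 0.318(499.06) = 522.0025
T̂_B = 0.899(503.3) + 0.101(480.23) = 500.9699
T̂_A − T̂_B = 21.0326

21.03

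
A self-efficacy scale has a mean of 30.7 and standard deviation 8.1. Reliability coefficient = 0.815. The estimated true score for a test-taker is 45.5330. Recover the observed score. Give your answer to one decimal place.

T̂ = ρX + (1 − ρ)μ  ⇒  X = (T̂ − (1 − ρ)μ) / ρ
X = (45.5330 − 0.185 × 30.7) / 0.815 = (45.5330 − 5.6795) / 0.815 = 39.8535 / 0.815 = 48.900

48.9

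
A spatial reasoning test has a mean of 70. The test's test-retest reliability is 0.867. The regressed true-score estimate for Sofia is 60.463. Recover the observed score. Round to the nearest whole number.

T̂ = ρX + (1 − ρ)μ  ⇒  X = (T̂ − (1 − ρ)μ) / ρ
X = (60.463 − 0.133 × 70) / 0.867 = (60.463 − 9.310) / 0.867 = 51.153 / 0.867 = 59.00

59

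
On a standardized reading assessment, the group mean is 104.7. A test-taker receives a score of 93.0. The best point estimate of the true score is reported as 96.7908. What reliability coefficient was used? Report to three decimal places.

T̂ = ρX + (1 − ρ)μ  ⇒  T̂ − μ = ρ(X − μ)
ρ = (T̂ − μ)/(X − μ) = (96.7908 − 104.7) / (93.0 − 104.7) = -7.9092 / -11.7 = 0.67600

0.676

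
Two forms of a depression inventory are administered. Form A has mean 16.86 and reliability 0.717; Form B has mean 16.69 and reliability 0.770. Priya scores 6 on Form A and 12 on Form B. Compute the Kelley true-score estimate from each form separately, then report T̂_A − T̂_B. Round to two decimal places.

-4.01

T̂_A = 0.717(6) + 0.283(16.86) = 9.0734
T̂_B = 0.770(12) + 0.230(16.69) = 13.0787
T̂_A − T̂_B = -4.0053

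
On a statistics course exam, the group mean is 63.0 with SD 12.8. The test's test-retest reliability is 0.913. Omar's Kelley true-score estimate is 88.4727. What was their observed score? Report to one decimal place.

T̂ = ρX + (1 − ρ)μ  ⇒  X = (T̂ − (1 − ρ)μ) / ρ
X = (88.4727 − 0.087 × 63.0) / 0.913 = (88.4727 − 5.4810) / 0.913 = 82.9917 / 0.913 = 90.900

90.9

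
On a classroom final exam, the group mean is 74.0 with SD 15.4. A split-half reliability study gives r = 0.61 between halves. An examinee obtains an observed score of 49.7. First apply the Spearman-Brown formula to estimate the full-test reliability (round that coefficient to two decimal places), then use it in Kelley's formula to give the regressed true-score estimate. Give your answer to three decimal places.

Spearman-Brown: ρ = 2r/(1 + r) = 2(0.61)/(1 + 0.61) = 1.220/1.61 = 0.7578 → 0.76
T̂ = ρX + (1 − ρ)μ
  = 0.76 × 49.7 + 0.24 × 74.0
  = 37.772 + 17.760
  = 55.5320
  ≈ 55.532

55.532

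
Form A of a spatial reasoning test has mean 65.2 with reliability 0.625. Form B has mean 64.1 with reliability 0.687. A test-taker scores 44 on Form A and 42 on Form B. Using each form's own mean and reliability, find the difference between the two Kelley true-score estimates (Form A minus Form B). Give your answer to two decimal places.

T̂_A = 0.625(44) + 0.375(65.2) = 51.9500
T̂_B = 0.687(42) + 0.313(64.1) = 48.9173
T̂_A − T̂_B = 3.0327

3.03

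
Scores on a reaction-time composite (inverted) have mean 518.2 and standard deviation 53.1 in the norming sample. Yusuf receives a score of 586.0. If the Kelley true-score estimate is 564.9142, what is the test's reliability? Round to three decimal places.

T̂ = ρX + (1 − ρ)μ  ⇒  T̂ − μ = ρ(X − μ)
ρ = (T̂ − μ)/(X − μ) = (564.9142 − 518.2) / (586.0 − 518.2) = 46.7142 / 67.8 = 0.68900

0.689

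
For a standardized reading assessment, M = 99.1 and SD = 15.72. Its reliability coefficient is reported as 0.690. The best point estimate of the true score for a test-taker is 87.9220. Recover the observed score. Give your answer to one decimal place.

82.9

T̂ = ρX + (1 − ρ)μ  ⇒  X = (T̂ − (1 − ρ)μ) / ρ
X = (87.9220 − 0.310 × 99.1) / 0.690 = (87.9220 − 30.7210) / 0.690 = 57.2010 / 0.690 = 82.900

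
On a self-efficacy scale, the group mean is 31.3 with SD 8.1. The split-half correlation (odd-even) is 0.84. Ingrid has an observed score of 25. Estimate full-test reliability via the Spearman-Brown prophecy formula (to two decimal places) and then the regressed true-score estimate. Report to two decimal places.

Spearman-Brown: ρ = 2r/(1 + r) = 2(0.84)/(1 + 0.84) = 1.680/1.84 = 0.9130 → 0.91
T̂ = 0.91(25) + 0.09(31.3) = 22.75 + 2.817 = 25.567 → 25.57

25.57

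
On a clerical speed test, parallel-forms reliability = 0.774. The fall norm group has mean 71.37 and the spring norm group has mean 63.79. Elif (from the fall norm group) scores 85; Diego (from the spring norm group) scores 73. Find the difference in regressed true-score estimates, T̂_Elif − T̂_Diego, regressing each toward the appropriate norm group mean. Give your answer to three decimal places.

T̂_Elif = 0.774(85) + 0.226(71.37) = 81.91962
T̂_Diego = 0.774(73) + 0.226(63.79) = 70.91854
Difference = 81.91962 − 70.91854 = 11.00108

11.001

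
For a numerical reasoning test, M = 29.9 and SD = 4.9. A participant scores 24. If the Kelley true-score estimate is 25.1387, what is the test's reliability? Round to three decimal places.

T̂ = ρX + (1 − ρ)μ  ⇒  T̂ − μ = ρ(X − μ)
ρ = (T̂ − μ)/(X − μ) = (25.1387 − 29.9) / (24 − 29.9) = -4.7613 / -5.9 = 0.80700

0.807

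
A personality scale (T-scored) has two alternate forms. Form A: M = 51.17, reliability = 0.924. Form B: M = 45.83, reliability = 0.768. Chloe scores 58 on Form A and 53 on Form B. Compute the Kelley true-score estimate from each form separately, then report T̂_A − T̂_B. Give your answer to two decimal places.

6.14

T̂_A = 0.924(58) + 0.076(51.17) = 57.4809
T̂_B = 0.768(53) + 0.232(45.83) = 51.3366
T̂_A − T̂_B = 6.1444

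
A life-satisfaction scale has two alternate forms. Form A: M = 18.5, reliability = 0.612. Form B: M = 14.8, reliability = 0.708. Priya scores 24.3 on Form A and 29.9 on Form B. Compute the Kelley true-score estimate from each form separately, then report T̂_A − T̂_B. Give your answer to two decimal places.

-3.44

T̂_A = 0.612(24.3) + 0.388(18.5) = 22.0496
T̂_B = 0.708(29.9) + 0.292(14.8) = 25.4908
T̂_A − T̂_B = -3.4412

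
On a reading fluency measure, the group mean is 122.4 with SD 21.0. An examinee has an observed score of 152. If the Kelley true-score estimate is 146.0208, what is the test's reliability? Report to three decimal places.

0.798

T̂ = ρX + (1 − ρ)μ  ⇒  T̂ − μ = ρ(X − μ)
ρ = (T̂ − μ)/(X − μ) = (146.0208 − 122.4) / (152 − 122.4) = 23.6208 / 29.6 = 0.79800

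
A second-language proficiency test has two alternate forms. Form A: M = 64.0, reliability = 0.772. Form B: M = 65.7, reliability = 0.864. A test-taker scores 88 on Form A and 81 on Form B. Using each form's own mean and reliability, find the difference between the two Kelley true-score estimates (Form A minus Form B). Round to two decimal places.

T̂_A = 0.772(88) + 0.228(64.0) = 82.5280
T̂_B = 0.864(81) + 0.136(65.7) = 78.9192
T̂_A − T̂_B = 3.6088

3.61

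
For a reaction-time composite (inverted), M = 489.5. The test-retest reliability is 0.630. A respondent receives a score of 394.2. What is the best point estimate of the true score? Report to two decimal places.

429.46

T̂ = 0.630(394.2) + 0.370(489.5) = 248.3460 + 181.1150 = 429.461 → 429.46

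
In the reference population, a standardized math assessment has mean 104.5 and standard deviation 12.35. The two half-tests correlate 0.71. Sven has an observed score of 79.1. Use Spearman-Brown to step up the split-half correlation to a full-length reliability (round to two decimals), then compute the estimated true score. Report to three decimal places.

83.418

Spearman-Brown: ρ = 2r/(1 + r) = 2(0.71)/(1 + 0.71) = 1.420/1.71 = 0.8304 → 0.83
Kelley's formula gives T̂ = 0.83·79.1 + 0.17·104.5 = 65.653 + 17.765 = 83.4180.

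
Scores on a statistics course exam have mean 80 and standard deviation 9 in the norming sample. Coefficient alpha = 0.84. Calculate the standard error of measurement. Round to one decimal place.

SEM = SD · √(1 − ρ) = 9 × √0.16 = 9 × 0.4000 = 3.600

3.6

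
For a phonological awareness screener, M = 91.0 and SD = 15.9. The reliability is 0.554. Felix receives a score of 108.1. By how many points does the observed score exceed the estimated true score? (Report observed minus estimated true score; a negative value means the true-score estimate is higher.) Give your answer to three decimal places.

7.627

T̂ = ρX + (1 − ρ)μ
  = 0.554 × 108.1 + 0.446 × 91.0
  = 59.8874 + 40.5860
  = 100.47340
  ≈ 100.4734
X − T̂ = 108.1 − 100.4734 = 7.6266 → 7.627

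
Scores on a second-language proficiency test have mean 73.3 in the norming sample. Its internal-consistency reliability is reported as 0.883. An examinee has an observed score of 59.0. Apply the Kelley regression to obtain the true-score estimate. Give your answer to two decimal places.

T̂ = 0.883(59.0) + 0.117(73.3) = 52.0970 + 8.5761 = 60.673 → 60.67

60.67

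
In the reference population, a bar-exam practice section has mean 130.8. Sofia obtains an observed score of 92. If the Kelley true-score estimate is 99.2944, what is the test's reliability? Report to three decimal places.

0.812

T̂ = ρX + (1 − ρ)μ  ⇒  T̂ − μ = ρ(X − μ)
ρ = (T̂ − μ)/(X − μ) = (99.2944 − 130.8) / (92 − 130.8) = -31.5056 / -38.8 = 0.81200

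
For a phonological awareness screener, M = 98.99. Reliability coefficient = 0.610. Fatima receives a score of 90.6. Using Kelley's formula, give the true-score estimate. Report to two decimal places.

93.87

T̂ = 0.610(90.6) + 0.390(98.99) = 55.2660 + 38.60610 = 93.872 → 93.87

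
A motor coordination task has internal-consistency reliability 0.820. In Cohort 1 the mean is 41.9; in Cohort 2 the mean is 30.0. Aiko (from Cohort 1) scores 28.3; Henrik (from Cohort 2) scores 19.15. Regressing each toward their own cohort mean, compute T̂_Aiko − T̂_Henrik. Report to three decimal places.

T̂_Aiko = 0.820(28.3) + 0.180(41.9) = 30.74800
T̂_Henrik = 0.820(19.15) + 0.180(30.0) = 21.10300
Difference = 30.74800 − 21.10300 = 9.64500

9.645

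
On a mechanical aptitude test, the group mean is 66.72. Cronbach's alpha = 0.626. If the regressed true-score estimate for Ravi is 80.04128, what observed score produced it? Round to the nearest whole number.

88

T̂ = ρX + (1 − ρ)μ  ⇒  X = (T̂ − (1 − ρ)μ) / ρ
X = (80.04128 − 0.374 × 66.72) / 0.626 = (80.04128 − 24.95328) / 0.626 = 55.08800 / 0.626 = 88.00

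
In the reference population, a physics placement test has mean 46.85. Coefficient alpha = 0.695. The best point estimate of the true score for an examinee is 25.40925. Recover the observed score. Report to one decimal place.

T̂ = ρX + (1 − ρ)μ  ⇒  X = (T̂ − (1 − ρ)μ) / ρ
X = (25.40925 − 0.305 × 46.85) / 0.695 = (25.40925 − 14.28925) / 0.695 = 11.12000 / 0.695 = 16.000

16.0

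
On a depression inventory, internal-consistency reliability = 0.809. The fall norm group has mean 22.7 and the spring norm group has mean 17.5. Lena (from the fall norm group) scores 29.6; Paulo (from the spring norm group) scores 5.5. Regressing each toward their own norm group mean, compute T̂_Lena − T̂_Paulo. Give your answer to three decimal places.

20.490

T̂_Lena = 0.809(29.6) + 0.191(22.7) = 28.28210
T̂_Paulo = 0.809(5.5) + 0.191(17.5) = 7.79200
Difference = 28.28210 − 7.79200 = 20.49010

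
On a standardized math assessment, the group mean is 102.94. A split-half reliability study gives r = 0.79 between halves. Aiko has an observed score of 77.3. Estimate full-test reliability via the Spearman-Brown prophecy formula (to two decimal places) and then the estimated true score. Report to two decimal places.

Spearman-Brown: ρ = 2r/(1 + r) = 2(0.79)/(1 + 0.79) = 1.580/1.79 = 0.8827 → 0.88
Weight the observed score by reliability and the mean by (1 − reliability): T̂ = 0.88·77.3 + 0.12·102.94 = 68.024 + 12.3528 = 80.377.

80.38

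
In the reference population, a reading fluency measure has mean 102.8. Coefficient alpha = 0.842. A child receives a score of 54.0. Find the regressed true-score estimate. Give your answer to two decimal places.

61.71

Kelley's formula gives T̂ = 0.842·54.0 + 0.158·102.8 = 45.4680 + 16.2424 = 61.710.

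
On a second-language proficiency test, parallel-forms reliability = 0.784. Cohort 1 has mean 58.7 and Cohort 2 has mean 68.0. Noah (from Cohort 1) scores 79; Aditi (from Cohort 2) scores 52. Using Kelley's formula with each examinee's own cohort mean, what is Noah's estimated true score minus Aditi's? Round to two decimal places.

19.16

T̂_Noah = 0.784(79) + 0.216(58.7) = 74.6152
T̂_Aditi = 0.784(52) + 0.216(68.0) = 55.4560
Difference = 74.6152 − 55.4560 = 19.1592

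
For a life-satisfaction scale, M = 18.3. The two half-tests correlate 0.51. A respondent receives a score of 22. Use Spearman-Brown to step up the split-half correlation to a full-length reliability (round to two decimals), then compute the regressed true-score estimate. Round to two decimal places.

Spearman-Brown: ρ = 2r/(1 + r) = 2(0.51)/(1 + 0.51) = 1.020/1.51 = 0.6755 → 0.68
T̂ = 0.68(22) + 0.32(18.3) = 14.96 + 5.856 = 20.816 → 20.82

20.82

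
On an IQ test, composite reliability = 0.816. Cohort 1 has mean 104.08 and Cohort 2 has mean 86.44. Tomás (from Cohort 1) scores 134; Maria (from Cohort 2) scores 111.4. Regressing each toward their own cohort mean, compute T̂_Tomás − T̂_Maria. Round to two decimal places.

21.69

T̂_Tomás = 0.816(134) + 0.184(104.08) = 128.4947
T̂_Maria = 0.816(111.4) + 0.184(86.44) = 106.8074
Difference = 128.4947 − 106.8074 = 21.6874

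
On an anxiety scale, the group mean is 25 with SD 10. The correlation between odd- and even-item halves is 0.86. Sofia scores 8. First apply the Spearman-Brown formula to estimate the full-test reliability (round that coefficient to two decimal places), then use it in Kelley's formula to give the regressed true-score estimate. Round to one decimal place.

9.4

Spearman-Brown: ρ = 2r/(1 + r) = 2(0.86)/(1 + 0.86) = 1.720/1.86 = 0.9247 → 0.92
T̂ = 0.92(8) + 0.08(25) = 7.36 + 2.00 = 9.36 → 9.4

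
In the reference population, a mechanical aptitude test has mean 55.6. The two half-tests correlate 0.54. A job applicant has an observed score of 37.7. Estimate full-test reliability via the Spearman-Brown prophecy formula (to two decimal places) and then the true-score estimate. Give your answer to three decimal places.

Spearman-Brown: ρ = 2r/(1 + r) = 2(0.54)/(1 + 0.54) = 1.080/1.54 = 0.7013 → 0.70
T̂ = 0.70(37.7) + 0.30(55.6) = 26.390 + 16.680 = 43.0700 → 43.070

43.070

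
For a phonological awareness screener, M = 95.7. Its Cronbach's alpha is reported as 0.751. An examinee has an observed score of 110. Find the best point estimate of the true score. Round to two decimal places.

T̂ = ρX + (1 − ρ)μ
  = 0.751 × 110 + 0.249 × 95.7
  = 82.610 + 23.8293
  = 106.439
  ≈ 106.44

106.44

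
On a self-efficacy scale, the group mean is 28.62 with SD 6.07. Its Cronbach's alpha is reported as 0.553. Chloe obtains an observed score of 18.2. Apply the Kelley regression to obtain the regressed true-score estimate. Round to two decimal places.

T̂ = ρX + (1 − ρ)μ
  = 0.553 × 18.2 + 0.447 × 28.62
  = 10.0646 + 12.79314
  = 22.858
  ≈ 22.86

22.86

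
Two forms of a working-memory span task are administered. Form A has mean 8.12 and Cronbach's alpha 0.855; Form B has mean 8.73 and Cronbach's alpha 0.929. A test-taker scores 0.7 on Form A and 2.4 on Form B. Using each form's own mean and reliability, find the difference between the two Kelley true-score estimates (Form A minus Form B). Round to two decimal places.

-1.07

T̂_A = 0.855(0.7) + 0.145(8.12) = 1.7759
T̂_B = 0.929(2.4) + 0.071(8.73) = 2.8494
T̂_A − T̂_B = -1.0735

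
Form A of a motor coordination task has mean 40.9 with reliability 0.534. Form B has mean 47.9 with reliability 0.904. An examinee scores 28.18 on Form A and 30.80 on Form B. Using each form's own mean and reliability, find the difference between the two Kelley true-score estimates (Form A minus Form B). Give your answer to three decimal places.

T̂_A = 0.534(28.18) + 0.466(40.9) = 34.10752
T̂_B = 0.904(30.80) + 0.096(47.9) = 32.44160
T̂_A − T̂_B = 1.66592

1.666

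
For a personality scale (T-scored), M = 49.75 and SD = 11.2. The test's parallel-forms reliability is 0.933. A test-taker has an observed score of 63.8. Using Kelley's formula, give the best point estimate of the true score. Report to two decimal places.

T̂ = ρX + (1 − ρ)μ
  = 0.933 × 63.8 + 0.067 × 49.75
  = 59.5254 + 3.33325
  = 62.859
  ≈ 62.86

62.86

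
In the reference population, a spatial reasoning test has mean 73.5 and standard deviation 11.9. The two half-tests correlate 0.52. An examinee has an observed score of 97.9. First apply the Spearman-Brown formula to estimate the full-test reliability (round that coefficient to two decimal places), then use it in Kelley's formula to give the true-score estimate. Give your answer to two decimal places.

90.09

Spearman-Brown: ρ = 2r/(1 + r) = 2(0.52)/(1 + 0.52) = 1.040/1.52 = 0.6842 → 0.68
T̂ = 0.68(97.9) + 0.32(73.5) = 66.572 + 23.520 = 90.092 → 90.09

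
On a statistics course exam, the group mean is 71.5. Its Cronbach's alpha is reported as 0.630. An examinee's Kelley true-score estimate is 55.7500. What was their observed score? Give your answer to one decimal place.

46.5

T̂ = ρX + (1 − ρ)μ  ⇒  X = (T̂ − (1 − ρ)μ) / ρ
X = (55.7500 − 0.370 × 71.5) / 0.630 = (55.7500 − 26.4550) / 0.630 = 29.2950 / 0.630 = 46.500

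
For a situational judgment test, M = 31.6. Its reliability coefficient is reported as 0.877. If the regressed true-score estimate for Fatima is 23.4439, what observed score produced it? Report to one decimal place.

T̂ = ρX + (1 − ρ)μ  ⇒  X = (T̂ − (1 − ρ)μ) / ρ
X = (23.4439 − 0.123 × 31.6) / 0.877 = (23.4439 − 3.8868) / 0.877 = 19.5571 / 0.877 = 22.300

22.3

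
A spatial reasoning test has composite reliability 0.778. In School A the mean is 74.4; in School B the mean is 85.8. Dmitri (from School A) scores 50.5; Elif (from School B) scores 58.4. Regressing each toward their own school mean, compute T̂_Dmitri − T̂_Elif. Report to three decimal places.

-8.677

T̂_Dmitri = 0.778(50.5) + 0.222(74.4) = 55.80580
T̂_Elif = 0.778(58.4) + 0.222(85.8) = 64.48280
Difference = 55.80580 − 64.48280 = -8.67700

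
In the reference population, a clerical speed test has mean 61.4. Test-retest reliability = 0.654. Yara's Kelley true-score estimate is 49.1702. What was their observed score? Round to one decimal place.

T̂ = ρX + (1 − ρ)μ  ⇒  X = (T̂ − (1 − ρ)μ) / ρ
X = (49.1702 − 0.346 × 61.4) / 0.654 = (49.1702 − 21.2444) / 0.654 = 27.9258 / 0.654 = 42.700

42.7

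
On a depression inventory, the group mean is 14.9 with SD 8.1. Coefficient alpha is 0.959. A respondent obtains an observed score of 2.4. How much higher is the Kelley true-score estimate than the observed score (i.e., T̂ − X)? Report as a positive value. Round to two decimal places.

0.51

T̂ = 0.959(2.4) + 0.041(14.9) = 2.3016 + 0.6109 = 2.9125 → 2.913
T̂ − X = 2.913 − 2.4 = 0.513 → 0.51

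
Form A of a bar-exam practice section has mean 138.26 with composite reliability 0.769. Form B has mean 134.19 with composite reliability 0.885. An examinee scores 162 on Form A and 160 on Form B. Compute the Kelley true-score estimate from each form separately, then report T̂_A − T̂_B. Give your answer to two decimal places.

T̂_A = 0.769(162) + 0.231(138.26) = 156.5161
T̂_B = 0.885(160) + 0.115(134.19) = 157.0318
T̂_A − T̂_B = -0.5158

-0.52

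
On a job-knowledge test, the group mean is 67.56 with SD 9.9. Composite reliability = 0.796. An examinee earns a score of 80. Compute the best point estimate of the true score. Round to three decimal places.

T̂ = 0.796(80) + 0.204(67.56) = 63.680 + 13.78224 = 77.4622 → 77.462

77.462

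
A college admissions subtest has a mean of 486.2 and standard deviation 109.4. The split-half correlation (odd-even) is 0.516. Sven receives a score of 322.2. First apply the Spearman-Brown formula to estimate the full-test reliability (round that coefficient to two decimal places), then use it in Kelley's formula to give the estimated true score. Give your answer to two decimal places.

374.68

Spearman-Brown: ρ = 2r/(1 + r) = 2(0.516)/(1 + 0.516) = 1.0320/1.516 = 0.6807 → 0.68
T̂ = 0.68(322.2) + 0.32(486.2) = 219.096 + 155.584 = 374.680 → 374.68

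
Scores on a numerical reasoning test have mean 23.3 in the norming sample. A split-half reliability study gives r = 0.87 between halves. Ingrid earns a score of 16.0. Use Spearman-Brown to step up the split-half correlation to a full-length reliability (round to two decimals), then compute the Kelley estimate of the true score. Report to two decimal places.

16.51

Spearman-Brown: ρ = 2r/(1 + r) = 2(0.87)/(1 + 0.87) = 1.740/1.87 = 0.9305 → 0.93
T̂ = 0.93(16.0) + 0.07(23.3) = 14.880 + 1.631 = 16.511 → 16.51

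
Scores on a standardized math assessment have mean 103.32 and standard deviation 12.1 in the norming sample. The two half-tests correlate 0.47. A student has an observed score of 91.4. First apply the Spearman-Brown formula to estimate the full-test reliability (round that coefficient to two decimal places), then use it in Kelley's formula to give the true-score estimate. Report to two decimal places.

95.69

Spearman-Brown: ρ = 2r/(1 + r) = 2(0.47)/(1 + 0.47) = 0.940/1.47 = 0.6395 → 0.64
Regress the observed score toward the mean by the unreliability: T̂ = 0.64·91.4 + 0.36·103.32 = 58.496 + 37.1952 = 95.691.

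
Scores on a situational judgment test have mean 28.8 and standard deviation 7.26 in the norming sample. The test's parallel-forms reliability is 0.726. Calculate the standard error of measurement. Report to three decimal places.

3.800

SEM = SD · √(1 − ρ) = 7.26 × √0.274 = 7.26 × 0.5235 = 3.8002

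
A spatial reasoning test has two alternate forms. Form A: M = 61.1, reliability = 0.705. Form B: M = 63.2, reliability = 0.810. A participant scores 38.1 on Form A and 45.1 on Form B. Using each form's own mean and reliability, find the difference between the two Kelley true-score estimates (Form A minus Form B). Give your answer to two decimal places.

T̂_A = 0.705(38.1) + 0.295(61.1) = 44.8850
T̂_B = 0.810(45.1) + 0.190(63.2) = 48.5390
T̂_A − T̂_B = -3.6540

-3.65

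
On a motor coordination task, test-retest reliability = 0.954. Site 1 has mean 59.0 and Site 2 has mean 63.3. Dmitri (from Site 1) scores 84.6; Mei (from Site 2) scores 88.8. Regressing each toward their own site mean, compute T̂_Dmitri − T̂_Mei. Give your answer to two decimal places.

-4.20

T̂_Dmitri = 0.954(84.6) + 0.046(59.0) = 83.4224
T̂_Mei = 0.954(88.8) + 0.046(63.3) = 87.6270
Difference = 83.4224 − 87.6270 = -4.2046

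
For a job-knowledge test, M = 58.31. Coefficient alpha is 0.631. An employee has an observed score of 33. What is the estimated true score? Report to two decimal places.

T̂ = 0.631(33) + 0.369(58.31) = 20.823 + 21.51639 = 42.339 → 42.34

42.34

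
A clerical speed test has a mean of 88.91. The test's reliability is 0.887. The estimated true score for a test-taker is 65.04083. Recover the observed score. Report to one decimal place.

T̂ = ρX + (1 − ρ)μ  ⇒  X = (T̂ − (1 − ρ)μ) / ρ
X = (65.04083 − 0.113 × 88.91) / 0.887 = (65.04083 − 10.04683) / 0.887 = 54.99400 / 0.887 = 62.000

62.0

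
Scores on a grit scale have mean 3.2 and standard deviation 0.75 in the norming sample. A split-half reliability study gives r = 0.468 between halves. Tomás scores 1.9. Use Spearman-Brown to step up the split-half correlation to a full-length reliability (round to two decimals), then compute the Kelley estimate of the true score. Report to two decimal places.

Spearman-Brown: ρ = 2r/(1 + r) = 2(0.468)/(1 + 0.468) = 0.9360/1.468 = 0.6376 → 0.64
T̂ = 0.64(1.9) + 0.36(3.2) = 1.216 + 1.152 = 2.368 → 2.37

2.37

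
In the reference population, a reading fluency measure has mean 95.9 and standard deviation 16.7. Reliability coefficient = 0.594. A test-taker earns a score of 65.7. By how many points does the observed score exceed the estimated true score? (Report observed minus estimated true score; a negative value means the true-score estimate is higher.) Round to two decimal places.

-12.26

T̂ = 0.594(65.7) + 0.406(95.9) = 39.0258 + 38.9354 = 77.9612 → 77.961
X − T̂ = 65.7 − 77.961 = -12.261 → -12.26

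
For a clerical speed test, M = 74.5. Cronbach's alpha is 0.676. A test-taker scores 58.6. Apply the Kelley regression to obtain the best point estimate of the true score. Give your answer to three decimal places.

63.752

T̂ = ρX + (1 − ρ)μ
  = 0.676 × 58.6 + 0.324 × 74.5
  = 39.6136 + 24.1380
  = 63.7516
  ≈ 63.752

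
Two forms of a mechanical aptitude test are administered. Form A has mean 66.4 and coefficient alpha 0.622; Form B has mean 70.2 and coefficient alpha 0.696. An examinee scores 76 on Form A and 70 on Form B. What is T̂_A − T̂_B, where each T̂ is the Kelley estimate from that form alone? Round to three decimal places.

T̂_A = 0.622(76) + 0.378(66.4) = 72.37120
T̂_B = 0.696(70) + 0.304(70.2) = 70.06080
T̂_A − T̂_B = 2.31040

2.310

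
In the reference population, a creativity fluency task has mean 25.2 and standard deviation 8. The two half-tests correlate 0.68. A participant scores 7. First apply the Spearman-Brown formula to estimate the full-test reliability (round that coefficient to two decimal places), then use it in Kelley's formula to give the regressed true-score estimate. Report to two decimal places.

Spearman-Brown: ρ = 2r/(1 + r) = 2(0.68)/(1 + 0.68) = 1.360/1.68 = 0.8095 → 0.81
Regress the observed score toward the mean by the unreliability: T̂ = 0.81·7 + 0.19·25.2 = 5.67 + 4.788 = 10.458.

10.46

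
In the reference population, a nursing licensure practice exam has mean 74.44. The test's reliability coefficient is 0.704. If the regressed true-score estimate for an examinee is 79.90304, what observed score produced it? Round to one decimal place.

T̂ = ρX + (1 − ρ)μ  ⇒  X = (T̂ − (1 − ρ)μ) / ρ
X = (79.90304 − 0.296 × 74.44) / 0.704 = (79.90304 − 22.03424) / 0.704 = 57.86880 / 0.704 = 82.200

82.2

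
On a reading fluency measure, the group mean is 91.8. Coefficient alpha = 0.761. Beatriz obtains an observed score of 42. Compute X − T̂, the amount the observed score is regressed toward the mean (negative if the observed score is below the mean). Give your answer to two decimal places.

-11.90

T̂ = ρX + (1 − ρ)μ
  = 0.761 × 42 + 0.239 × 91.8
  = 31.962 + 21.9402
  = 53.9022
  ≈ 53.902
X − T̂ = 42 − 53.902 = -11.902 → -11.90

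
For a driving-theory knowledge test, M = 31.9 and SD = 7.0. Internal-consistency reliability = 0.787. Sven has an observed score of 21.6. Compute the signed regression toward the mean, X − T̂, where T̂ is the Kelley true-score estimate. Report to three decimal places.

T̂ = ρX + (1 − ρ)μ
  = 0.787 × 21.6 + 0.213 × 31.9
  = 16.9992 + 6.7947
  = 23.79390
  ≈ 23.7939
X − T̂ = 21.6 − 23.7939 = -2.1939 → -2.194

-2.194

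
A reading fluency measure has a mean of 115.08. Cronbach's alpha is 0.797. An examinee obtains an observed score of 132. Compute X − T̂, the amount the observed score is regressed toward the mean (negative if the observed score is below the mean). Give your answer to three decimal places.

3.435

T̂ = 0.797(132) + 0.203(115.08) = 105.204 + 23.36124 = 128.56524 → 128.5652
X − T̂ = 132 − 128.5652 = 3.4348 → 3.435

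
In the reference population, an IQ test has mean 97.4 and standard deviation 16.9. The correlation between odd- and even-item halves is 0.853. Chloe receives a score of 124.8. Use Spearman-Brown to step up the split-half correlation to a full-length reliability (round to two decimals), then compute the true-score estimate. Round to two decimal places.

Spearman-Brown: ρ = 2r/(1 + r) = 2(0.853)/(1 + 0.853) = 1.7060/1.853 = 0.9207 → 0.92
T̂ = 0.92(124.8) + 0.08(97.4) = 114.816 + 7.792 = 122.608 → 122.61

122.61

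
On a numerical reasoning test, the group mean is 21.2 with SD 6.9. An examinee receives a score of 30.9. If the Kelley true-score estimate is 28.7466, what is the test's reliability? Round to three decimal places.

T̂ = ρX + (1 − ρ)μ  ⇒  T̂ − μ = ρ(X − μ)
ρ = (T̂ − μ)/(X − μ) = (28.7466 − 21.2) / (30.9 − 21.2) = 7.5466 / 9.7 = 0.77800

0.778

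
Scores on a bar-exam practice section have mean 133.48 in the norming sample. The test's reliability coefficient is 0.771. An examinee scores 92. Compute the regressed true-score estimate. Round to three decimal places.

T̂ = 0.771(92) + 0.229(133.48) = 70.932 + 30.56692 = 101.4989 → 101.499

101.499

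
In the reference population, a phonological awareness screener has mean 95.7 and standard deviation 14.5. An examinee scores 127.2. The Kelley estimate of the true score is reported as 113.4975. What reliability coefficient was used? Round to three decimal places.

T̂ = ρX + (1 − ρ)μ  ⇒  T̂ − μ = ρ(X − μ)
ρ = (T̂ − μ)/(X − μ) = (113.4975 − 95.7) / (127.2 − 95.7) = 17.7975 / 31.5 = 0.56500

0.565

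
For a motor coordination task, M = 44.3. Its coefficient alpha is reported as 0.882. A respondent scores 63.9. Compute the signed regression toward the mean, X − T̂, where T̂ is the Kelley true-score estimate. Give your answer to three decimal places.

T̂ = ρX + (1 − ρ)μ
  = 0.882 × 63.9 + 0.118 × 44.3
  = 56.3598 + 5.2274
  = 61.58720
  ≈ 61.5872
X − T̂ = 63.9 − 61.5872 = 2.3128 → 2.313

2.313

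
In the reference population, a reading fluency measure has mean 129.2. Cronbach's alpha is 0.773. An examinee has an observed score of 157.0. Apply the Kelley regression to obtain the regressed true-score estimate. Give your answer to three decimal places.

150.689

T̂ = ρX + (1 − ρ)μ
  = 0.773 × 157.0 + 0.227 × 129.2
  = 121.3610 + 29.3284
  = 150.6894
  ≈ 150.689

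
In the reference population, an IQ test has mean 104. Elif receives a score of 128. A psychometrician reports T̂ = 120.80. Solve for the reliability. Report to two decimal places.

T̂ = ρX + (1 − ρ)μ  ⇒  T̂ − μ = ρ(X − μ)
ρ = (T̂ − μ)/(X − μ) = (120.80 − 104) / (128 − 104) = 16.80 / 24.0 = 0.7000

0.70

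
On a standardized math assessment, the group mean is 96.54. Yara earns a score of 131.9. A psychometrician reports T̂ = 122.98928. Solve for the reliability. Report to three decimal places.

T̂ = ρX + (1 − ρ)μ  ⇒  T̂ − μ = ρ(X − μ)
ρ = (T̂ − μ)/(X − μ) = (122.98928 − 96.54) / (131.9 − 96.54) = 26.44928 / 35.36 = 0.74800

0.748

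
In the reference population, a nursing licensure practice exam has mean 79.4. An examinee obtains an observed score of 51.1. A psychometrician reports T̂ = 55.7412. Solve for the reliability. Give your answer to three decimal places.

0.836

T̂ = ρX + (1 − ρ)μ  ⇒  T̂ − μ = ρ(X − μ)
ρ = (T̂ − μ)/(X − μ) = (55.7412 − 79.4) / (51.1 − 79.4) = -23.6588 / -28.3 = 0.83600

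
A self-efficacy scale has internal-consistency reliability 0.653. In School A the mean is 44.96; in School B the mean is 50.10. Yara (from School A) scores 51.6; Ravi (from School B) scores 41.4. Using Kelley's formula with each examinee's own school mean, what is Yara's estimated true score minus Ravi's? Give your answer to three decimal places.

4.877

T̂_Yara = 0.653(51.6) + 0.347(44.96) = 49.29592
T̂_Ravi = 0.653(41.4) + 0.347(50.10) = 44.41890
Difference = 49.29592 − 44.41890 = 4.87702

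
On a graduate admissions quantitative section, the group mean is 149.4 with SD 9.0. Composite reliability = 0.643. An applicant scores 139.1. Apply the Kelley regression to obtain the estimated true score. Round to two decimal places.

Kelley's formula gives T̂ = 0.643·139.1 + 0.357·149.4 = 89.4413 + 53.3358 = 142.777.

142.78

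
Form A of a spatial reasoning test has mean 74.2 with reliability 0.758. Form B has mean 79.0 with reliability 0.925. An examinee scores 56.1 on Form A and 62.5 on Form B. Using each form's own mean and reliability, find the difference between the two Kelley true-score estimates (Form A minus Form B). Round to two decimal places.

-3.26

T̂_A = 0.758(56.1) + 0.242(74.2) = 60.4802
T̂_B = 0.925(62.5) + 0.075(79.0) = 63.7375
T̂_A − T̂_B = -3.2573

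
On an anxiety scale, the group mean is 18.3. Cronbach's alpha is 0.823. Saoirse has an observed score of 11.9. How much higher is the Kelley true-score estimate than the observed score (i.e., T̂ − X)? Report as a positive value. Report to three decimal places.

1.133

T̂ = ρX + (1 − ρ)μ
  = 0.823 × 11.9 + 0.177 × 18.3
  = 9.7937 + 3.2391
  = 13.03280
  ≈ 13.0328
T̂ − X = 13.0328 − 11.9 = 1.1328 → 1.133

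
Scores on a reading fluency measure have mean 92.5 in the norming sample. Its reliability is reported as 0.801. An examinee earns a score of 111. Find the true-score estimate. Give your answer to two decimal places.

107.32

Weight the observed score by reliability and the mean by (1 − reliability): T̂ = 0.801·111 + 0.199·92.5 = 88.911 + 18.4075 = 107.319.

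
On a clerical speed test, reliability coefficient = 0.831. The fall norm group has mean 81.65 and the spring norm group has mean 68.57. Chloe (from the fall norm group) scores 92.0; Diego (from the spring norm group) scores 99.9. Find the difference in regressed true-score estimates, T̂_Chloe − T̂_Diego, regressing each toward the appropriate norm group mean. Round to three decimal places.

-4.354

T̂_Chloe = 0.831(92.0) + 0.169(81.65) = 90.25085
T̂_Diego = 0.831(99.9) + 0.169(68.57) = 94.60523
Difference = 90.25085 − 94.60523 = -4.35438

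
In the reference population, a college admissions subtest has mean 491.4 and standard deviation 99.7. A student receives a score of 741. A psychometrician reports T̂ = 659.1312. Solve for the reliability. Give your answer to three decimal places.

T̂ = ρX + (1 − ρ)μ  ⇒  T̂ − μ = ρ(X − μ)
ρ = (T̂ − μ)/(X − μ) = (659.1312 − 491.4) / (741 − 491.4) = 167.7312 / 249.6 = 0.67200

0.672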